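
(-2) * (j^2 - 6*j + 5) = -2*j^2 + 12*j - 10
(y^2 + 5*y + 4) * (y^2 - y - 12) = y^4 + 4*y^3 - 13*y^2 - 64*y - 48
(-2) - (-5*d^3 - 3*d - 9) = 5*d^3 + 3*d + 7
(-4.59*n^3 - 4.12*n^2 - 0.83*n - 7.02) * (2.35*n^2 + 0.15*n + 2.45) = -10.7865*n^5 - 10.3705*n^4 - 13.814*n^3 - 26.7155*n^2 - 3.0865*n - 17.199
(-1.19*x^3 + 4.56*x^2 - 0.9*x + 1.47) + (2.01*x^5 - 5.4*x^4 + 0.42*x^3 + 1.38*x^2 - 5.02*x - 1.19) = 2.01*x^5 - 5.4*x^4 - 0.77*x^3 + 5.94*x^2 - 5.92*x + 0.28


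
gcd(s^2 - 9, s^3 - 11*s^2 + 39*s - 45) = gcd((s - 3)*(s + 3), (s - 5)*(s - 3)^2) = s - 3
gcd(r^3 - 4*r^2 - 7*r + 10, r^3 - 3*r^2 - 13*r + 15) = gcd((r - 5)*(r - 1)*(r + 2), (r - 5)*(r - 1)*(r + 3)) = r^2 - 6*r + 5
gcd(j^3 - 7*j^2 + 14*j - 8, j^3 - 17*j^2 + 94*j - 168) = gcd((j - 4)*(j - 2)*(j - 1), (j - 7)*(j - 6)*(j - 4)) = j - 4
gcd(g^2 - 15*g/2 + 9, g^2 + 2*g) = 1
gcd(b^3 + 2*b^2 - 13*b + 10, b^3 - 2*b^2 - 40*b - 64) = 1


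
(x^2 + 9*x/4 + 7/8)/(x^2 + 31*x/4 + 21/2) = (x + 1/2)/(x + 6)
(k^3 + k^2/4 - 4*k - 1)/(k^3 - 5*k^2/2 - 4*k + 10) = (4*k + 1)/(2*(2*k - 5))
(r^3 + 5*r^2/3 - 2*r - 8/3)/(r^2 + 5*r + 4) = (3*r^2 + 2*r - 8)/(3*(r + 4))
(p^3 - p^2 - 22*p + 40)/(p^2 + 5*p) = p - 6 + 8/p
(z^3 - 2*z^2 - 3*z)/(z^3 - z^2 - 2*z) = (z - 3)/(z - 2)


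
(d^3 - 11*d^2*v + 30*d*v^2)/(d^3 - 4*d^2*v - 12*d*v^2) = (d - 5*v)/(d + 2*v)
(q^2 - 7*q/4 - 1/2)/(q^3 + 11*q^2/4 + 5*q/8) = 2*(q - 2)/(q*(2*q + 5))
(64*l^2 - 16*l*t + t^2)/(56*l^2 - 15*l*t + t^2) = (-8*l + t)/(-7*l + t)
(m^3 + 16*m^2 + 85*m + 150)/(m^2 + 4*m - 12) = (m^2 + 10*m + 25)/(m - 2)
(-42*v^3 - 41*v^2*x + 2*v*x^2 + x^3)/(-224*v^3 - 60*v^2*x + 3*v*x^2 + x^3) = (-6*v^2 - 5*v*x + x^2)/(-32*v^2 - 4*v*x + x^2)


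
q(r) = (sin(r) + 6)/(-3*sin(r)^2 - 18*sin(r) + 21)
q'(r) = (6*sin(r)*cos(r) + 18*cos(r))*(sin(r) + 6)/(-3*sin(r)^2 - 18*sin(r) + 21)^2 + cos(r)/(-3*sin(r)^2 - 18*sin(r) + 21)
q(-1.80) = 0.14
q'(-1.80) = -0.02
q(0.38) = 0.46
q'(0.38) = 0.69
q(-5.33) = 1.57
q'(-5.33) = 4.95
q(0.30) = 0.41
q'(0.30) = 0.56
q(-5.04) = 5.48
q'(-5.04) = 33.18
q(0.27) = 0.39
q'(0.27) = 0.52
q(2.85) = 0.40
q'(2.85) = -0.55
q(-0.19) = 0.24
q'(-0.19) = 0.20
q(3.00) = 0.33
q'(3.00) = -0.39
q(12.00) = 0.18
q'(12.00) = 0.11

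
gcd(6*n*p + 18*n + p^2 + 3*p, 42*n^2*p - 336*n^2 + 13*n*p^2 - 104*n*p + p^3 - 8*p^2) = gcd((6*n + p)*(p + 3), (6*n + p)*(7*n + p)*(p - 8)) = 6*n + p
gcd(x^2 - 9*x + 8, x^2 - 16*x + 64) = x - 8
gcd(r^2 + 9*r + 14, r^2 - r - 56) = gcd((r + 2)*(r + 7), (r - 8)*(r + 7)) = r + 7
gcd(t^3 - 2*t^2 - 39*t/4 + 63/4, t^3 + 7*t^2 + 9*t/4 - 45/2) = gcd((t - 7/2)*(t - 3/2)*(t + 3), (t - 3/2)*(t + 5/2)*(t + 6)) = t - 3/2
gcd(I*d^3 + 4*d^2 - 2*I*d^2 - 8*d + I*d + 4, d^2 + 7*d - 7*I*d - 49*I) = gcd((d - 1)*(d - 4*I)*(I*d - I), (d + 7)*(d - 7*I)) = 1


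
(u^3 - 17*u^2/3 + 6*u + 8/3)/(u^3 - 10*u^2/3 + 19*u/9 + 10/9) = 3*(u - 4)/(3*u - 5)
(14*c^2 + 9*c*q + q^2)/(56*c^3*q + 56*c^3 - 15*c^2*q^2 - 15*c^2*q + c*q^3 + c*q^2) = (14*c^2 + 9*c*q + q^2)/(c*(56*c^2*q + 56*c^2 - 15*c*q^2 - 15*c*q + q^3 + q^2))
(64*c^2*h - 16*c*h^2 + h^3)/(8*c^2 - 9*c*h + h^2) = h*(8*c - h)/(c - h)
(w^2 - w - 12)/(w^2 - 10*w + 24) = (w + 3)/(w - 6)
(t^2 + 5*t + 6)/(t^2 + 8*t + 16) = (t^2 + 5*t + 6)/(t^2 + 8*t + 16)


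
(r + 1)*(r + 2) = r^2 + 3*r + 2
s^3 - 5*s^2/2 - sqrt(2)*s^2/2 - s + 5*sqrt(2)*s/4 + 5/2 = (s - 5/2)*(s - sqrt(2))*(s + sqrt(2)/2)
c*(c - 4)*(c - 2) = c^3 - 6*c^2 + 8*c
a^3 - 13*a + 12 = (a - 3)*(a - 1)*(a + 4)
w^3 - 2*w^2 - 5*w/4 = w*(w - 5/2)*(w + 1/2)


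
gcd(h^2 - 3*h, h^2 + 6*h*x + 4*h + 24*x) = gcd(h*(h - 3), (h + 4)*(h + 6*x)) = 1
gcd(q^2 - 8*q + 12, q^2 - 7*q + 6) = q - 6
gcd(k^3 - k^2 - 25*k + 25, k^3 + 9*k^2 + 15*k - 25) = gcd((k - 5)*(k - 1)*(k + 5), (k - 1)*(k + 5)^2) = k^2 + 4*k - 5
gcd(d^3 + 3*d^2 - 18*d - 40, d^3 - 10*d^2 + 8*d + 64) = d^2 - 2*d - 8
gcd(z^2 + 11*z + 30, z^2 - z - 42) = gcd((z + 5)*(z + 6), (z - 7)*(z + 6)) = z + 6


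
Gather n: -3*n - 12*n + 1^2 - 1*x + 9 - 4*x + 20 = -15*n - 5*x + 30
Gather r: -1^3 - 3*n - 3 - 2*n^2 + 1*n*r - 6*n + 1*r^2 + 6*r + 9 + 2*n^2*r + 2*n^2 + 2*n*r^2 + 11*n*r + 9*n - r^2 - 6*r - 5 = 2*n*r^2 + r*(2*n^2 + 12*n)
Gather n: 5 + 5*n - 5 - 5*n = 0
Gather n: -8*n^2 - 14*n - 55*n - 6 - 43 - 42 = -8*n^2 - 69*n - 91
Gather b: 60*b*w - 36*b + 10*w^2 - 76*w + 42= b*(60*w - 36) + 10*w^2 - 76*w + 42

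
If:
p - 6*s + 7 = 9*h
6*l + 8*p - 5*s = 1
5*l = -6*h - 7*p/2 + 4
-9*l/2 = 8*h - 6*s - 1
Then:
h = 2579/4279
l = -1542/4279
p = 2672/4279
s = 1569/4279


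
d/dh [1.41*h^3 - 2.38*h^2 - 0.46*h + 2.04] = 4.23*h^2 - 4.76*h - 0.46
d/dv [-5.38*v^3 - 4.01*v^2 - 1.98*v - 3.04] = -16.14*v^2 - 8.02*v - 1.98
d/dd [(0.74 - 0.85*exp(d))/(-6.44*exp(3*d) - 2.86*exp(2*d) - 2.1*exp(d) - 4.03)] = (-10.948*exp(3*d) + 11.8658*exp(2*d) + 4.2328*exp(d) + 4.9795)*exp(d)/(41.4736*exp(6*d) + 36.8368*exp(5*d) + 35.2276*exp(4*d) + 63.9184*exp(3*d) + 27.4616*exp(2*d) + 16.926*exp(d) + 16.2409)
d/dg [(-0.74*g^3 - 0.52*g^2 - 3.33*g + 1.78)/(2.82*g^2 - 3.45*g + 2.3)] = (-2.0868*g^4 + 5.106*g^3 + 6.0786*g^2 - 12.4312*g - 1.518)/(7.9524*g^4 - 19.458*g^3 + 24.8745*g^2 - 15.87*g + 5.29)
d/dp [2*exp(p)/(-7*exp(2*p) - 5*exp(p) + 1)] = (14*exp(2*p) + 2)*exp(p)/(49*exp(4*p) + 70*exp(3*p) + 11*exp(2*p) - 10*exp(p) + 1)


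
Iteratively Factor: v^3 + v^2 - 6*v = (v - 2)*(v^2 + 3*v) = (v - 2)*(v + 3)*(v)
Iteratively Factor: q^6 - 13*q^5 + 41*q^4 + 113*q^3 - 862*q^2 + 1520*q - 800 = (q - 4)*(q^5 - 9*q^4 + 5*q^3 + 133*q^2 - 330*q + 200) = (q - 5)*(q - 4)*(q^4 - 4*q^3 - 15*q^2 + 58*q - 40) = (q - 5)^2*(q - 4)*(q^3 + q^2 - 10*q + 8) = (q - 5)^2*(q - 4)*(q + 4)*(q^2 - 3*q + 2) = (q - 5)^2*(q - 4)*(q - 1)*(q + 4)*(q - 2)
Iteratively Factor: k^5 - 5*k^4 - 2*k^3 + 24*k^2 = (k + 2)*(k^4 - 7*k^3 + 12*k^2) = k*(k + 2)*(k^3 - 7*k^2 + 12*k) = k*(k - 3)*(k + 2)*(k^2 - 4*k) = k*(k - 4)*(k - 3)*(k + 2)*(k)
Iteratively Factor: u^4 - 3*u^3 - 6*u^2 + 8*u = (u)*(u^3 - 3*u^2 - 6*u + 8) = u*(u + 2)*(u^2 - 5*u + 4) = u*(u - 4)*(u + 2)*(u - 1)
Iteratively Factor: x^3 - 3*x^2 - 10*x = (x + 2)*(x^2 - 5*x) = (x - 5)*(x + 2)*(x)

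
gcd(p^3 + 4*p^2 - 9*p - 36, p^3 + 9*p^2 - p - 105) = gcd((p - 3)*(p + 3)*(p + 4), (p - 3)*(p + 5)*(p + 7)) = p - 3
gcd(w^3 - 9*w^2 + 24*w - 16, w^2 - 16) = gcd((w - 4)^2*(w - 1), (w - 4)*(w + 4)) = w - 4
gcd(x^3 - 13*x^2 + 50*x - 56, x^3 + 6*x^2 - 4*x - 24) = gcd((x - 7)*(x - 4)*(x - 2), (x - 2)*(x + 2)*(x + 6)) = x - 2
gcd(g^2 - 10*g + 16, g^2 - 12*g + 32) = g - 8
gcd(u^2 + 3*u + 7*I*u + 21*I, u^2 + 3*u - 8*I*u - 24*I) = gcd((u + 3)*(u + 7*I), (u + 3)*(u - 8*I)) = u + 3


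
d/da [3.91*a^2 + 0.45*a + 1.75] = 7.82*a + 0.45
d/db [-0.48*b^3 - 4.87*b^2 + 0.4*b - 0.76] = -1.44*b^2 - 9.74*b + 0.4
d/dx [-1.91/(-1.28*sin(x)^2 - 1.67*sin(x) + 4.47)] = -(4.8896*sin(x) + 3.1897)*cos(x)/(1.28*sin(x)^2 + 1.67*sin(x) - 4.47)^2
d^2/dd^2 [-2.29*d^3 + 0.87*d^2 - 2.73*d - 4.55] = 1.74 - 13.74*d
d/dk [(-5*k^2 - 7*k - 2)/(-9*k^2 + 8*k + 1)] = (-103*k^2 - 46*k + 9)/(81*k^4 - 144*k^3 + 46*k^2 + 16*k + 1)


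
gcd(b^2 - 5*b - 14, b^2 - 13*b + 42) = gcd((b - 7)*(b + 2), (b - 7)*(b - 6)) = b - 7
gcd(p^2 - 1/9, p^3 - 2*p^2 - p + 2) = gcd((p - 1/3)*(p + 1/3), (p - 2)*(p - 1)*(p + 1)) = 1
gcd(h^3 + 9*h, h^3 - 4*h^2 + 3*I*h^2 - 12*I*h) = h^2 + 3*I*h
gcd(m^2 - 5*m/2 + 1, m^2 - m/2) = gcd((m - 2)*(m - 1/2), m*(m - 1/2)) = m - 1/2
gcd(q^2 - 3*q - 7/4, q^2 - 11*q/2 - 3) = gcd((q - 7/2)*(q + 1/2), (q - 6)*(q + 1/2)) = q + 1/2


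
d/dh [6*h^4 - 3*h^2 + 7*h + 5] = 24*h^3 - 6*h + 7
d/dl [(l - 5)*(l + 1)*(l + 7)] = 3*l^2 + 6*l - 33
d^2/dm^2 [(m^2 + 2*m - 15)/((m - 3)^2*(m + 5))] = 2/(m^3 - 9*m^2 + 27*m - 27)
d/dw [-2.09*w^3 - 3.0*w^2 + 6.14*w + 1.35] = -6.27*w^2 - 6.0*w + 6.14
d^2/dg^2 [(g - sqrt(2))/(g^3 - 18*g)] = 6*(g*(g^2 - 18)*(-g^2 - g*(g - sqrt(2)) + 6) + 3*(g - sqrt(2))*(g^2 - 6)^2)/(g^3*(g^2 - 18)^3)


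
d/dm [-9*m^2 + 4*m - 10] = 4 - 18*m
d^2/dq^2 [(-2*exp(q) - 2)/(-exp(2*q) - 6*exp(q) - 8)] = 2*(exp(4*q) - 2*exp(3*q) - 30*exp(2*q) - 44*exp(q) + 16)*exp(q)/(exp(6*q) + 18*exp(5*q) + 132*exp(4*q) + 504*exp(3*q) + 1056*exp(2*q) + 1152*exp(q) + 512)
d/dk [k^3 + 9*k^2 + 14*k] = 3*k^2 + 18*k + 14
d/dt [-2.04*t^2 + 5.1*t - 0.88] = 5.1 - 4.08*t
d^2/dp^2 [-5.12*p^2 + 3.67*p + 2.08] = -10.2400000000000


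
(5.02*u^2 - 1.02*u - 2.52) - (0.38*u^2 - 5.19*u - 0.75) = 4.64*u^2 + 4.17*u - 1.77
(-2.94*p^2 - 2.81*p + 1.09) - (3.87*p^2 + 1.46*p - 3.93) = -6.81*p^2 - 4.27*p + 5.02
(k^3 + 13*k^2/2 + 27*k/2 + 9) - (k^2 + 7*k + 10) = k^3 + 11*k^2/2 + 13*k/2 - 1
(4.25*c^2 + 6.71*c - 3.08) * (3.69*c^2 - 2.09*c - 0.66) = 15.6825*c^4 + 15.8774*c^3 - 28.1941*c^2 + 2.0086*c + 2.0328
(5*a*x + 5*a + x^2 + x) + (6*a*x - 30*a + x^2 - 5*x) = 11*a*x - 25*a + 2*x^2 - 4*x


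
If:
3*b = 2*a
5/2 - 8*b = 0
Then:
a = 15/32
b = 5/16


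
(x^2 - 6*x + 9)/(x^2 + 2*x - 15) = (x - 3)/(x + 5)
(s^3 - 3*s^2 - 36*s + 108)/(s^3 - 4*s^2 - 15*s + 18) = (s^2 + 3*s - 18)/(s^2 + 2*s - 3)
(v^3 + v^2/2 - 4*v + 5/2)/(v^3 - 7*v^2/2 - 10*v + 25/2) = (v - 1)/(v - 5)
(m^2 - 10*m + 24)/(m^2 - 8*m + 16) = (m - 6)/(m - 4)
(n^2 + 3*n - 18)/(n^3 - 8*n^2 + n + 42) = (n + 6)/(n^2 - 5*n - 14)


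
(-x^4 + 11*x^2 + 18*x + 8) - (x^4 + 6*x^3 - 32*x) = -2*x^4 - 6*x^3 + 11*x^2 + 50*x + 8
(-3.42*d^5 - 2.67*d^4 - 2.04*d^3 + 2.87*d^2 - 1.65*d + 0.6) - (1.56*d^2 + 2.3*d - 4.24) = -3.42*d^5 - 2.67*d^4 - 2.04*d^3 + 1.31*d^2 - 3.95*d + 4.84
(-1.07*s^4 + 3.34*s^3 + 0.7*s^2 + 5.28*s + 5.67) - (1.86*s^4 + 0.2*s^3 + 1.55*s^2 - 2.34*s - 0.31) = -2.93*s^4 + 3.14*s^3 - 0.85*s^2 + 7.62*s + 5.98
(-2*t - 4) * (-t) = 2*t^2 + 4*t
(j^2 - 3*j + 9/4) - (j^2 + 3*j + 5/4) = 1 - 6*j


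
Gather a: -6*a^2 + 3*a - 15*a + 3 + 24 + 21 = -6*a^2 - 12*a + 48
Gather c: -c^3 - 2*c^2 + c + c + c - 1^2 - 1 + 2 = -c^3 - 2*c^2 + 3*c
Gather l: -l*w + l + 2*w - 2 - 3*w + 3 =l*(1 - w) - w + 1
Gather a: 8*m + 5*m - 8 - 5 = 13*m - 13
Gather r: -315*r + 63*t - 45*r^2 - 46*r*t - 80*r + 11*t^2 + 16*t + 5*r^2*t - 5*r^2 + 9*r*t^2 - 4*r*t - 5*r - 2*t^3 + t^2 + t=r^2*(5*t - 50) + r*(9*t^2 - 50*t - 400) - 2*t^3 + 12*t^2 + 80*t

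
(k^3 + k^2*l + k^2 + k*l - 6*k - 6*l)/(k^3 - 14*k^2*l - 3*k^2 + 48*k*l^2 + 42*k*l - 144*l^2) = (k^3 + k^2*l + k^2 + k*l - 6*k - 6*l)/(k^3 - 14*k^2*l - 3*k^2 + 48*k*l^2 + 42*k*l - 144*l^2)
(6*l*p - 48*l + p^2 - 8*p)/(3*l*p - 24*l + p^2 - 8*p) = (6*l + p)/(3*l + p)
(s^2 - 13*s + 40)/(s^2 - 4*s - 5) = (s - 8)/(s + 1)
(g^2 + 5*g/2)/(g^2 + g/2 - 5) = g/(g - 2)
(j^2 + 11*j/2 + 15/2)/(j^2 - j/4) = 2*(2*j^2 + 11*j + 15)/(j*(4*j - 1))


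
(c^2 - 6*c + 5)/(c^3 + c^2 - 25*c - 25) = (c - 1)/(c^2 + 6*c + 5)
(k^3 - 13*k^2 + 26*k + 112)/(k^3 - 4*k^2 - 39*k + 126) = (k^2 - 6*k - 16)/(k^2 + 3*k - 18)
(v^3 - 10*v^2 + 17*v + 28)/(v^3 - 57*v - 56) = (v^2 - 11*v + 28)/(v^2 - v - 56)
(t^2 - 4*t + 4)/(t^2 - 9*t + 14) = (t - 2)/(t - 7)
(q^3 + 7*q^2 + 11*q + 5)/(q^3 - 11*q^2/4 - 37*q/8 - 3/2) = 8*(q^3 + 7*q^2 + 11*q + 5)/(8*q^3 - 22*q^2 - 37*q - 12)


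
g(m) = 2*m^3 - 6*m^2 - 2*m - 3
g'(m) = 6*m^2 - 12*m - 2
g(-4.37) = -275.75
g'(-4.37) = 165.02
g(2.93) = -10.06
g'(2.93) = 14.35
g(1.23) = -10.82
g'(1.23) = -7.68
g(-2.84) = -91.53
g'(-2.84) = 80.47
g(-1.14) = -11.48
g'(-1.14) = 19.48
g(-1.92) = -35.43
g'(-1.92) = 43.16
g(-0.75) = -5.72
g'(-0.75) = 10.38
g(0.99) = -8.92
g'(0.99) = -8.00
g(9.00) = 951.00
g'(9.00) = 376.00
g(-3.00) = -105.00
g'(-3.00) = 88.00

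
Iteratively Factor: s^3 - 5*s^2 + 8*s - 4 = (s - 2)*(s^2 - 3*s + 2) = (s - 2)^2*(s - 1)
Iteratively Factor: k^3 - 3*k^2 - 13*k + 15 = (k + 3)*(k^2 - 6*k + 5) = (k - 5)*(k + 3)*(k - 1)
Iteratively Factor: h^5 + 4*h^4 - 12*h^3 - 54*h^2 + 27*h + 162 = (h - 3)*(h^4 + 7*h^3 + 9*h^2 - 27*h - 54) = (h - 3)*(h + 3)*(h^3 + 4*h^2 - 3*h - 18) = (h - 3)*(h + 3)^2*(h^2 + h - 6) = (h - 3)*(h - 2)*(h + 3)^2*(h + 3)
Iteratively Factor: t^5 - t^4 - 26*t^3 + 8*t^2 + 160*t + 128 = (t + 2)*(t^4 - 3*t^3 - 20*t^2 + 48*t + 64) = (t - 4)*(t + 2)*(t^3 + t^2 - 16*t - 16) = (t - 4)*(t + 1)*(t + 2)*(t^2 - 16) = (t - 4)^2*(t + 1)*(t + 2)*(t + 4)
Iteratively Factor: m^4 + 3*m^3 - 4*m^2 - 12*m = (m - 2)*(m^3 + 5*m^2 + 6*m) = (m - 2)*(m + 3)*(m^2 + 2*m) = m*(m - 2)*(m + 3)*(m + 2)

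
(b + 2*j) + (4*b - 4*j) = 5*b - 2*j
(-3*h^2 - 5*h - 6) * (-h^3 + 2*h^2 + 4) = 3*h^5 - h^4 - 4*h^3 - 24*h^2 - 20*h - 24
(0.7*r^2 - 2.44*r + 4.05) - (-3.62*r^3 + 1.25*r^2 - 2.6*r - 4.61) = 3.62*r^3 - 0.55*r^2 + 0.16*r + 8.66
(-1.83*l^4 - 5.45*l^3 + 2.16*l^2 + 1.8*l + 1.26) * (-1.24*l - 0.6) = 2.2692*l^5 + 7.856*l^4 + 0.5916*l^3 - 3.528*l^2 - 2.6424*l - 0.756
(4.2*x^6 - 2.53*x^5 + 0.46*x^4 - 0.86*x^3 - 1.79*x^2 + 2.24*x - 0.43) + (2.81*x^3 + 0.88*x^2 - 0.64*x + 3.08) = 4.2*x^6 - 2.53*x^5 + 0.46*x^4 + 1.95*x^3 - 0.91*x^2 + 1.6*x + 2.65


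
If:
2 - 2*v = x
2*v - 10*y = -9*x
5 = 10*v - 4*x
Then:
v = 13/18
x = 5/9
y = 29/45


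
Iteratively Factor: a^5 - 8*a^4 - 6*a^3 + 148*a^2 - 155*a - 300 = (a + 1)*(a^4 - 9*a^3 + 3*a^2 + 145*a - 300) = (a + 1)*(a + 4)*(a^3 - 13*a^2 + 55*a - 75) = (a - 5)*(a + 1)*(a + 4)*(a^2 - 8*a + 15) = (a - 5)*(a - 3)*(a + 1)*(a + 4)*(a - 5)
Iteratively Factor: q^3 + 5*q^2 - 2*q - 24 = (q - 2)*(q^2 + 7*q + 12) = (q - 2)*(q + 3)*(q + 4)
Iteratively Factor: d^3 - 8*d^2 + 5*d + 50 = (d - 5)*(d^2 - 3*d - 10) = (d - 5)*(d + 2)*(d - 5)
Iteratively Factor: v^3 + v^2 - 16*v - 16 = (v + 1)*(v^2 - 16) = (v + 1)*(v + 4)*(v - 4)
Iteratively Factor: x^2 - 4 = (x + 2)*(x - 2)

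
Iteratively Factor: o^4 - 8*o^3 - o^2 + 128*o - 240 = (o + 4)*(o^3 - 12*o^2 + 47*o - 60) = (o - 3)*(o + 4)*(o^2 - 9*o + 20) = (o - 5)*(o - 3)*(o + 4)*(o - 4)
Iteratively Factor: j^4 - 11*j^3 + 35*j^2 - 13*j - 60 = (j - 3)*(j^3 - 8*j^2 + 11*j + 20) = (j - 4)*(j - 3)*(j^2 - 4*j - 5) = (j - 5)*(j - 4)*(j - 3)*(j + 1)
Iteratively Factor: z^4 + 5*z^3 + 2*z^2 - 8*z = (z - 1)*(z^3 + 6*z^2 + 8*z) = (z - 1)*(z + 4)*(z^2 + 2*z) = z*(z - 1)*(z + 4)*(z + 2)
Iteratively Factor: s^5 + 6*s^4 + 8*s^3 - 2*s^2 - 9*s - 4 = (s - 1)*(s^4 + 7*s^3 + 15*s^2 + 13*s + 4) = (s - 1)*(s + 1)*(s^3 + 6*s^2 + 9*s + 4) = (s - 1)*(s + 1)^2*(s^2 + 5*s + 4) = (s - 1)*(s + 1)^3*(s + 4)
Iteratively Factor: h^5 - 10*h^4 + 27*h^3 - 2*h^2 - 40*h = (h - 4)*(h^4 - 6*h^3 + 3*h^2 + 10*h) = h*(h - 4)*(h^3 - 6*h^2 + 3*h + 10) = h*(h - 4)*(h + 1)*(h^2 - 7*h + 10) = h*(h - 5)*(h - 4)*(h + 1)*(h - 2)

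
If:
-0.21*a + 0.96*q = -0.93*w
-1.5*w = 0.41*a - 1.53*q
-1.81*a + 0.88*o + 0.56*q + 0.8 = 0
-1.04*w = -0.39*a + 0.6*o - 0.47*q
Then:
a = 0.89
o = 0.79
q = 0.22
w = -0.02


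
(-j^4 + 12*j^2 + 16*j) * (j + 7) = -j^5 - 7*j^4 + 12*j^3 + 100*j^2 + 112*j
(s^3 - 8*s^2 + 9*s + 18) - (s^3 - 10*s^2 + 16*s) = 2*s^2 - 7*s + 18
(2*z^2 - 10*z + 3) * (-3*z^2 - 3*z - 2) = -6*z^4 + 24*z^3 + 17*z^2 + 11*z - 6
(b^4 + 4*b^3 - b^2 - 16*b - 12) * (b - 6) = b^5 - 2*b^4 - 25*b^3 - 10*b^2 + 84*b + 72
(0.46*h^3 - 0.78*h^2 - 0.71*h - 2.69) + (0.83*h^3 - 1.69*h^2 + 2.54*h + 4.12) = 1.29*h^3 - 2.47*h^2 + 1.83*h + 1.43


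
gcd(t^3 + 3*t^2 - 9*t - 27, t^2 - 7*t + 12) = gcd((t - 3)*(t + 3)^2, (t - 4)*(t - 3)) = t - 3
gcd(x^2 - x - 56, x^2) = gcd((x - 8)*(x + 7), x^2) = 1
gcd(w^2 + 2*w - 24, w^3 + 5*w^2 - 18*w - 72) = w^2 + 2*w - 24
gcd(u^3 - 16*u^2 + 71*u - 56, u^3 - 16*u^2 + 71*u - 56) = u^3 - 16*u^2 + 71*u - 56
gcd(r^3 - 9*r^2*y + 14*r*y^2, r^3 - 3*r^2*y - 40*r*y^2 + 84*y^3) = r^2 - 9*r*y + 14*y^2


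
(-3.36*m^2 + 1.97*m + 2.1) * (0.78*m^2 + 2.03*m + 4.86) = -2.6208*m^4 - 5.2842*m^3 - 10.6925*m^2 + 13.8372*m + 10.206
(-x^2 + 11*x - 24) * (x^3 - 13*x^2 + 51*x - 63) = -x^5 + 24*x^4 - 218*x^3 + 936*x^2 - 1917*x + 1512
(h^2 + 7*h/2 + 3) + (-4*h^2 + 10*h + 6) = -3*h^2 + 27*h/2 + 9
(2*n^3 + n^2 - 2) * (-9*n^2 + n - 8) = -18*n^5 - 7*n^4 - 15*n^3 + 10*n^2 - 2*n + 16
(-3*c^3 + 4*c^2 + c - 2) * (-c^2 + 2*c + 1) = 3*c^5 - 10*c^4 + 4*c^3 + 8*c^2 - 3*c - 2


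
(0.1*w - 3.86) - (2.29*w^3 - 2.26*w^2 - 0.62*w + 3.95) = -2.29*w^3 + 2.26*w^2 + 0.72*w - 7.81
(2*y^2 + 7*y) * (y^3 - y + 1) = 2*y^5 + 7*y^4 - 2*y^3 - 5*y^2 + 7*y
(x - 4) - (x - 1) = -3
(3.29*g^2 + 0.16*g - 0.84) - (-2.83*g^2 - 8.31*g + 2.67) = 6.12*g^2 + 8.47*g - 3.51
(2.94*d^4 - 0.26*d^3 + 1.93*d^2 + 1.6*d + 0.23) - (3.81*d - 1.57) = 2.94*d^4 - 0.26*d^3 + 1.93*d^2 - 2.21*d + 1.8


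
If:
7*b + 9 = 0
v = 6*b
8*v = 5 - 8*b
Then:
No Solution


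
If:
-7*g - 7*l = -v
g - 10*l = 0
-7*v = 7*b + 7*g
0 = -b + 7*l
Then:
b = 0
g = 0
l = 0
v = 0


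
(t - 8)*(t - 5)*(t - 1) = t^3 - 14*t^2 + 53*t - 40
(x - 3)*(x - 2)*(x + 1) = x^3 - 4*x^2 + x + 6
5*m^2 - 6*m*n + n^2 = (-5*m + n)*(-m + n)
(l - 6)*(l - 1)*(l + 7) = l^3 - 43*l + 42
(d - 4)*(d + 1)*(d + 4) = d^3 + d^2 - 16*d - 16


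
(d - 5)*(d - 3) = d^2 - 8*d + 15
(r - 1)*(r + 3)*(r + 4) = r^3 + 6*r^2 + 5*r - 12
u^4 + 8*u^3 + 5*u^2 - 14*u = u*(u - 1)*(u + 2)*(u + 7)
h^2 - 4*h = h*(h - 4)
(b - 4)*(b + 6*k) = b^2 + 6*b*k - 4*b - 24*k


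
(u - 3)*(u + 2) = u^2 - u - 6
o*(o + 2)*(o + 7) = o^3 + 9*o^2 + 14*o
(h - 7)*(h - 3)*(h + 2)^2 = h^4 - 6*h^3 - 15*h^2 + 44*h + 84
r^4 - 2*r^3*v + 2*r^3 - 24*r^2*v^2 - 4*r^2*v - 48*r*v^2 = r*(r + 2)*(r - 6*v)*(r + 4*v)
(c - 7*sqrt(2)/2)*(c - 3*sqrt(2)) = c^2 - 13*sqrt(2)*c/2 + 21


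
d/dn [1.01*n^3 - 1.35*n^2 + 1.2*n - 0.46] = 3.03*n^2 - 2.7*n + 1.2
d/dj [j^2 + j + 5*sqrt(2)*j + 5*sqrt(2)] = 2*j + 1 + 5*sqrt(2)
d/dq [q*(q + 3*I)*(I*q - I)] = 3*I*q^2 - 2*q*(3 + I) + 3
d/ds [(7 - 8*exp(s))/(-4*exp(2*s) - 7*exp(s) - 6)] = (-32*exp(2*s) + 56*exp(s) + 97)*exp(s)/(16*exp(4*s) + 56*exp(3*s) + 97*exp(2*s) + 84*exp(s) + 36)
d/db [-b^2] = -2*b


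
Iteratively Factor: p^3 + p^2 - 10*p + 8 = (p - 2)*(p^2 + 3*p - 4) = (p - 2)*(p + 4)*(p - 1)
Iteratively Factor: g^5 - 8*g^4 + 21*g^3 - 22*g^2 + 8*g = (g - 1)*(g^4 - 7*g^3 + 14*g^2 - 8*g) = (g - 2)*(g - 1)*(g^3 - 5*g^2 + 4*g) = (g - 2)*(g - 1)^2*(g^2 - 4*g) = (g - 4)*(g - 2)*(g - 1)^2*(g)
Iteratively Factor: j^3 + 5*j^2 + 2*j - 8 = (j + 2)*(j^2 + 3*j - 4) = (j + 2)*(j + 4)*(j - 1)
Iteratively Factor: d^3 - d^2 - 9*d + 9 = (d - 3)*(d^2 + 2*d - 3) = (d - 3)*(d - 1)*(d + 3)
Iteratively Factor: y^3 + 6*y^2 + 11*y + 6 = (y + 3)*(y^2 + 3*y + 2) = (y + 1)*(y + 3)*(y + 2)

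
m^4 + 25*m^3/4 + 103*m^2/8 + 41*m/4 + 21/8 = (m + 1/2)*(m + 1)*(m + 7/4)*(m + 3)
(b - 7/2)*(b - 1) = b^2 - 9*b/2 + 7/2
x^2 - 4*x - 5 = (x - 5)*(x + 1)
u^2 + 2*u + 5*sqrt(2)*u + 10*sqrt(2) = (u + 2)*(u + 5*sqrt(2))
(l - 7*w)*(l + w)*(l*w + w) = l^3*w - 6*l^2*w^2 + l^2*w - 7*l*w^3 - 6*l*w^2 - 7*w^3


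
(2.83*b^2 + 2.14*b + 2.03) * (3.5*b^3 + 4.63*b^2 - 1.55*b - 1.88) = 9.905*b^5 + 20.5929*b^4 + 12.6267*b^3 + 0.761499999999999*b^2 - 7.1697*b - 3.8164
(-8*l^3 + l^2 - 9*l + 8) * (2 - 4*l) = 32*l^4 - 20*l^3 + 38*l^2 - 50*l + 16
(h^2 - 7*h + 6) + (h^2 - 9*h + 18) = 2*h^2 - 16*h + 24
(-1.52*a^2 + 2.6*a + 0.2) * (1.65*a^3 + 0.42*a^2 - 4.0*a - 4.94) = -2.508*a^5 + 3.6516*a^4 + 7.502*a^3 - 2.8072*a^2 - 13.644*a - 0.988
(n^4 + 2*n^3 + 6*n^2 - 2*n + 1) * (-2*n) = -2*n^5 - 4*n^4 - 12*n^3 + 4*n^2 - 2*n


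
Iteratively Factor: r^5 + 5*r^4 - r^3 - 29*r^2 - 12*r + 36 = (r - 1)*(r^4 + 6*r^3 + 5*r^2 - 24*r - 36) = (r - 1)*(r + 3)*(r^3 + 3*r^2 - 4*r - 12) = (r - 1)*(r + 2)*(r + 3)*(r^2 + r - 6) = (r - 1)*(r + 2)*(r + 3)^2*(r - 2)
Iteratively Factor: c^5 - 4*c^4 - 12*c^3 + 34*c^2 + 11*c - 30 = (c + 3)*(c^4 - 7*c^3 + 9*c^2 + 7*c - 10) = (c - 5)*(c + 3)*(c^3 - 2*c^2 - c + 2) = (c - 5)*(c - 2)*(c + 3)*(c^2 - 1) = (c - 5)*(c - 2)*(c - 1)*(c + 3)*(c + 1)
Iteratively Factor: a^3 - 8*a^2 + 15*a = (a - 3)*(a^2 - 5*a) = (a - 5)*(a - 3)*(a)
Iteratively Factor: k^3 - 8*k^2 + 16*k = (k - 4)*(k^2 - 4*k) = (k - 4)^2*(k)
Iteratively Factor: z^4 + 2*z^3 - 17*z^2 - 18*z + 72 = (z + 3)*(z^3 - z^2 - 14*z + 24) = (z + 3)*(z + 4)*(z^2 - 5*z + 6) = (z - 2)*(z + 3)*(z + 4)*(z - 3)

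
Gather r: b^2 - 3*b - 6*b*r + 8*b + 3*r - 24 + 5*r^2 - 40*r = b^2 + 5*b + 5*r^2 + r*(-6*b - 37) - 24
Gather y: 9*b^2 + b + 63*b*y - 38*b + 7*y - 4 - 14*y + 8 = 9*b^2 - 37*b + y*(63*b - 7) + 4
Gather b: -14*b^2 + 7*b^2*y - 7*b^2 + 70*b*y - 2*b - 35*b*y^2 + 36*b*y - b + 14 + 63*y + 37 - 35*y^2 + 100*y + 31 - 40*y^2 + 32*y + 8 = b^2*(7*y - 21) + b*(-35*y^2 + 106*y - 3) - 75*y^2 + 195*y + 90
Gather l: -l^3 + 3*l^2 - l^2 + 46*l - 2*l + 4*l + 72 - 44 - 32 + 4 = -l^3 + 2*l^2 + 48*l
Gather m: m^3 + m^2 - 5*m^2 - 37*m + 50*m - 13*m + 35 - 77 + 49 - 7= m^3 - 4*m^2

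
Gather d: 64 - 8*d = 64 - 8*d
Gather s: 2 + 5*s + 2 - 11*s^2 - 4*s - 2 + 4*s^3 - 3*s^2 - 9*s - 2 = 4*s^3 - 14*s^2 - 8*s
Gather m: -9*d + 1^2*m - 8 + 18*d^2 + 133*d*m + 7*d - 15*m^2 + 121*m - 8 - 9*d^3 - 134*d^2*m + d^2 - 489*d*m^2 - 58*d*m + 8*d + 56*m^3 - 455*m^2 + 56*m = -9*d^3 + 19*d^2 + 6*d + 56*m^3 + m^2*(-489*d - 470) + m*(-134*d^2 + 75*d + 178) - 16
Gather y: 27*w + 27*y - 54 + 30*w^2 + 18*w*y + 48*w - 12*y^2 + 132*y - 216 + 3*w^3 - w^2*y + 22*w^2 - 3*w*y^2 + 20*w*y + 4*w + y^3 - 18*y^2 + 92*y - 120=3*w^3 + 52*w^2 + 79*w + y^3 + y^2*(-3*w - 30) + y*(-w^2 + 38*w + 251) - 390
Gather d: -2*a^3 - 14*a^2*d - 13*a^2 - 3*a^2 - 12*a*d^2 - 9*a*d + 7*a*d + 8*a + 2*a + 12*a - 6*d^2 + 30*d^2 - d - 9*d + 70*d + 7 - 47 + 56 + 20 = -2*a^3 - 16*a^2 + 22*a + d^2*(24 - 12*a) + d*(-14*a^2 - 2*a + 60) + 36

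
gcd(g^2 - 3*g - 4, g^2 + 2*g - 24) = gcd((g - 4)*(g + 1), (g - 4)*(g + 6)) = g - 4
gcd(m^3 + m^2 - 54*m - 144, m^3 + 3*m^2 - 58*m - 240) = m^2 - 2*m - 48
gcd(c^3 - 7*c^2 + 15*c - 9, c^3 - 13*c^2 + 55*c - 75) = c - 3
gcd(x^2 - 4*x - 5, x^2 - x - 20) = x - 5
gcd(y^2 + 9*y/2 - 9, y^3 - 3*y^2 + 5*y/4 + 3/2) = y - 3/2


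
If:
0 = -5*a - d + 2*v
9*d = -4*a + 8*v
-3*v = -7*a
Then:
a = 0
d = 0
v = 0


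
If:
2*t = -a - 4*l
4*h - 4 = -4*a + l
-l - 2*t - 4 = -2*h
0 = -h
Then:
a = 16/13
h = 0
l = 12/13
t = -32/13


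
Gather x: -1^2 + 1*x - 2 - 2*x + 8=5 - x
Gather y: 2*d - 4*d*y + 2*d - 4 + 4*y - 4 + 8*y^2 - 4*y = -4*d*y + 4*d + 8*y^2 - 8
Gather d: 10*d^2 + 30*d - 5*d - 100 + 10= 10*d^2 + 25*d - 90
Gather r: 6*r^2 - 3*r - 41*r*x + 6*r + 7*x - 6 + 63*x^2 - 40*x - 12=6*r^2 + r*(3 - 41*x) + 63*x^2 - 33*x - 18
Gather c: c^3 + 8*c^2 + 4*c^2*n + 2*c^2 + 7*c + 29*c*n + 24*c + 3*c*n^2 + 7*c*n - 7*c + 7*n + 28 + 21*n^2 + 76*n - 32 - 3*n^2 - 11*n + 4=c^3 + c^2*(4*n + 10) + c*(3*n^2 + 36*n + 24) + 18*n^2 + 72*n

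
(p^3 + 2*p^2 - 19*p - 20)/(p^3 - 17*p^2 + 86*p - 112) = (p^3 + 2*p^2 - 19*p - 20)/(p^3 - 17*p^2 + 86*p - 112)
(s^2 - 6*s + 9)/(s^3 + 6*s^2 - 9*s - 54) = (s - 3)/(s^2 + 9*s + 18)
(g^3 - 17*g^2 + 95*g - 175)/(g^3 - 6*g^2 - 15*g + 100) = (g - 7)/(g + 4)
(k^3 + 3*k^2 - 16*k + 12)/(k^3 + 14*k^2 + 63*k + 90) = (k^2 - 3*k + 2)/(k^2 + 8*k + 15)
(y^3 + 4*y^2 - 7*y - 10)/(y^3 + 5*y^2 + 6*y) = (y^3 + 4*y^2 - 7*y - 10)/(y*(y^2 + 5*y + 6))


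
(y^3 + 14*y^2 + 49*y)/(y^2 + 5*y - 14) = y*(y + 7)/(y - 2)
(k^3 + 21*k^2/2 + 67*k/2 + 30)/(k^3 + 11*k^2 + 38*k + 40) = (k + 3/2)/(k + 2)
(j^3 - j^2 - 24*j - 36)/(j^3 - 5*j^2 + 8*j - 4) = (j^3 - j^2 - 24*j - 36)/(j^3 - 5*j^2 + 8*j - 4)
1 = 1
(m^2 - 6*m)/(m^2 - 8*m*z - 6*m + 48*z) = m/(m - 8*z)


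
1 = 1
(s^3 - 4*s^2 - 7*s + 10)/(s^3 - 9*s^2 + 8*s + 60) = (s - 1)/(s - 6)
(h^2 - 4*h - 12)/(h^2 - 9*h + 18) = (h + 2)/(h - 3)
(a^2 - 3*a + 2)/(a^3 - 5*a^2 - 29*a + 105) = (a^2 - 3*a + 2)/(a^3 - 5*a^2 - 29*a + 105)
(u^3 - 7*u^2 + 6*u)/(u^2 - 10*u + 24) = u*(u - 1)/(u - 4)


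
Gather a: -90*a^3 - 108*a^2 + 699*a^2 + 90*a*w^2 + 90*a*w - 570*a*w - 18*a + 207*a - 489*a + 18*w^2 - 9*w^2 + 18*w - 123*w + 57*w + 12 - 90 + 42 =-90*a^3 + 591*a^2 + a*(90*w^2 - 480*w - 300) + 9*w^2 - 48*w - 36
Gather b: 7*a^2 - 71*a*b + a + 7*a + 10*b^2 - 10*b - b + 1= 7*a^2 + 8*a + 10*b^2 + b*(-71*a - 11) + 1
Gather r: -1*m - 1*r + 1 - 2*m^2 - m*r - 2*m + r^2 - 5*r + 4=-2*m^2 - 3*m + r^2 + r*(-m - 6) + 5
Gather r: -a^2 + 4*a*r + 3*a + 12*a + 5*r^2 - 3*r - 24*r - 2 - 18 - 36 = -a^2 + 15*a + 5*r^2 + r*(4*a - 27) - 56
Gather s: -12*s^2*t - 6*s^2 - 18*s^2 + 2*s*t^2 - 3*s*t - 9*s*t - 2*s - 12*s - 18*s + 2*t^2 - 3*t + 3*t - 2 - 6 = s^2*(-12*t - 24) + s*(2*t^2 - 12*t - 32) + 2*t^2 - 8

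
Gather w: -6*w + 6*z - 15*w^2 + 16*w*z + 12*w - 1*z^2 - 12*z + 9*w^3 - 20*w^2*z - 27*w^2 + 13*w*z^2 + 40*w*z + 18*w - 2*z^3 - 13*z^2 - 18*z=9*w^3 + w^2*(-20*z - 42) + w*(13*z^2 + 56*z + 24) - 2*z^3 - 14*z^2 - 24*z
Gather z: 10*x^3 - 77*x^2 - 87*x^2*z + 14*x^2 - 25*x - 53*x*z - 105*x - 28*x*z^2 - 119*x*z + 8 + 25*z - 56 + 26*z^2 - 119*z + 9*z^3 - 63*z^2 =10*x^3 - 63*x^2 - 130*x + 9*z^3 + z^2*(-28*x - 37) + z*(-87*x^2 - 172*x - 94) - 48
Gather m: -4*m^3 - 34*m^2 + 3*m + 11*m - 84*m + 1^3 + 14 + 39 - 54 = -4*m^3 - 34*m^2 - 70*m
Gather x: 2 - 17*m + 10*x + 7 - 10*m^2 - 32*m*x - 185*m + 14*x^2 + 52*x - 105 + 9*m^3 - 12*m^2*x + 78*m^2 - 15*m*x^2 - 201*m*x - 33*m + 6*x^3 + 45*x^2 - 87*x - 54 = 9*m^3 + 68*m^2 - 235*m + 6*x^3 + x^2*(59 - 15*m) + x*(-12*m^2 - 233*m - 25) - 150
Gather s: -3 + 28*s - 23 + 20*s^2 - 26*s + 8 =20*s^2 + 2*s - 18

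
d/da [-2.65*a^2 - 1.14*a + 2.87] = -5.3*a - 1.14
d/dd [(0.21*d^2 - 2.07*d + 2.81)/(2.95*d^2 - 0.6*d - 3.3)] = (5.9805*d^2 - 17.965*d + 8.517)/(8.7025*d^4 - 3.54*d^3 - 19.11*d^2 + 3.96*d + 10.89)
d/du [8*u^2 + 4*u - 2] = 16*u + 4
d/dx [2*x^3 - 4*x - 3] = 6*x^2 - 4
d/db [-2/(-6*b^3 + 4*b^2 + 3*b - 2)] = 2*(-18*b^2 + 8*b + 3)/(6*b^3 - 4*b^2 - 3*b + 2)^2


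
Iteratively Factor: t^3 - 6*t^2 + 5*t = (t)*(t^2 - 6*t + 5) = t*(t - 5)*(t - 1)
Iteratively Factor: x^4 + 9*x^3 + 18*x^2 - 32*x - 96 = (x + 4)*(x^3 + 5*x^2 - 2*x - 24) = (x + 3)*(x + 4)*(x^2 + 2*x - 8) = (x - 2)*(x + 3)*(x + 4)*(x + 4)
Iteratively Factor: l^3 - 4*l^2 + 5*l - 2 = (l - 1)*(l^2 - 3*l + 2) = (l - 2)*(l - 1)*(l - 1)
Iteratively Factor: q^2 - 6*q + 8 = (q - 2)*(q - 4)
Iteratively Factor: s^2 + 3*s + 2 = (s + 2)*(s + 1)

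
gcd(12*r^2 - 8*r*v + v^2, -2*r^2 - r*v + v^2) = 2*r - v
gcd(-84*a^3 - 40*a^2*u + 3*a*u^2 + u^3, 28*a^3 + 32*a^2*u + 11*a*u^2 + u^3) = 14*a^2 + 9*a*u + u^2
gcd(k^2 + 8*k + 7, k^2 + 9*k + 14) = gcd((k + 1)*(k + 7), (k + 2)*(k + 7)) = k + 7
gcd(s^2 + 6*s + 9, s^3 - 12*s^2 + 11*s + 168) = s + 3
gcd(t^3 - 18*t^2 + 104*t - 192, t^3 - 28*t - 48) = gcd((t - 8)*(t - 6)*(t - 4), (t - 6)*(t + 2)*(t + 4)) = t - 6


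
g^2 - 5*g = g*(g - 5)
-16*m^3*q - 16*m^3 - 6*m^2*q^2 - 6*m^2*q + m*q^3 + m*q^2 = (-8*m + q)*(2*m + q)*(m*q + m)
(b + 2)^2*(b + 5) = b^3 + 9*b^2 + 24*b + 20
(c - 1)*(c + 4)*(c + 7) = c^3 + 10*c^2 + 17*c - 28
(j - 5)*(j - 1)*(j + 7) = j^3 + j^2 - 37*j + 35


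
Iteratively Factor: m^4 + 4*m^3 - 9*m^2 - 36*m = (m)*(m^3 + 4*m^2 - 9*m - 36) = m*(m - 3)*(m^2 + 7*m + 12) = m*(m - 3)*(m + 3)*(m + 4)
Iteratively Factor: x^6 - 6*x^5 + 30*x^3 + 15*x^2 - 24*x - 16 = (x + 1)*(x^5 - 7*x^4 + 7*x^3 + 23*x^2 - 8*x - 16) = (x + 1)^2*(x^4 - 8*x^3 + 15*x^2 + 8*x - 16) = (x + 1)^3*(x^3 - 9*x^2 + 24*x - 16) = (x - 4)*(x + 1)^3*(x^2 - 5*x + 4) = (x - 4)^2*(x + 1)^3*(x - 1)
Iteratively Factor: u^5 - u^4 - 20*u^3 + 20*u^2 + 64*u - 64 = (u - 2)*(u^4 + u^3 - 18*u^2 - 16*u + 32) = (u - 2)*(u + 2)*(u^3 - u^2 - 16*u + 16) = (u - 2)*(u - 1)*(u + 2)*(u^2 - 16) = (u - 4)*(u - 2)*(u - 1)*(u + 2)*(u + 4)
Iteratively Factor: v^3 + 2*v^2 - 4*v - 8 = (v + 2)*(v^2 - 4) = (v + 2)^2*(v - 2)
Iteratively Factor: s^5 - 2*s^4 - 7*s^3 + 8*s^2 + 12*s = (s + 1)*(s^4 - 3*s^3 - 4*s^2 + 12*s) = (s - 2)*(s + 1)*(s^3 - s^2 - 6*s) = (s - 3)*(s - 2)*(s + 1)*(s^2 + 2*s) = (s - 3)*(s - 2)*(s + 1)*(s + 2)*(s)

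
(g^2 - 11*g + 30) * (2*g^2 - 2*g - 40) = 2*g^4 - 24*g^3 + 42*g^2 + 380*g - 1200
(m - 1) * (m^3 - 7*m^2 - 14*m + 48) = m^4 - 8*m^3 - 7*m^2 + 62*m - 48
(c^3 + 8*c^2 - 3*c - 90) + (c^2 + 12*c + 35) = c^3 + 9*c^2 + 9*c - 55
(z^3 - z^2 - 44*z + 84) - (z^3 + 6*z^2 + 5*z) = -7*z^2 - 49*z + 84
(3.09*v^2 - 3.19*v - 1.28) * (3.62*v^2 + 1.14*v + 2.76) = 11.1858*v^4 - 8.0252*v^3 + 0.2582*v^2 - 10.2636*v - 3.5328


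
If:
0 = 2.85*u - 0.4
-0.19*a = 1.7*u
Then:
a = -1.26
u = 0.14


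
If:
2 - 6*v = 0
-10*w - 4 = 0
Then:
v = 1/3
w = -2/5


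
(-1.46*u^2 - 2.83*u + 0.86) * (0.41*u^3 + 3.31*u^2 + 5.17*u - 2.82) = -0.5986*u^5 - 5.9929*u^4 - 16.5629*u^3 - 7.6673*u^2 + 12.4268*u - 2.4252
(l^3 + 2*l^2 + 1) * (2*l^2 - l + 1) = 2*l^5 + 3*l^4 - l^3 + 4*l^2 - l + 1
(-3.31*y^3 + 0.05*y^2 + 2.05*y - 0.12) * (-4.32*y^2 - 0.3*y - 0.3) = 14.2992*y^5 + 0.777*y^4 - 7.878*y^3 - 0.1116*y^2 - 0.579*y + 0.036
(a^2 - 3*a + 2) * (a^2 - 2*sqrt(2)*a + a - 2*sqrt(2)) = a^4 - 2*sqrt(2)*a^3 - 2*a^3 - a^2 + 4*sqrt(2)*a^2 + 2*a + 2*sqrt(2)*a - 4*sqrt(2)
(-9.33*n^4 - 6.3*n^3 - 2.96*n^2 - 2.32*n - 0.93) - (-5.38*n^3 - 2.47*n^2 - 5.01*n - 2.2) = -9.33*n^4 - 0.92*n^3 - 0.49*n^2 + 2.69*n + 1.27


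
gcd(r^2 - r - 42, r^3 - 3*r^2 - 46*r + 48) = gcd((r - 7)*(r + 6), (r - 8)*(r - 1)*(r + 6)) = r + 6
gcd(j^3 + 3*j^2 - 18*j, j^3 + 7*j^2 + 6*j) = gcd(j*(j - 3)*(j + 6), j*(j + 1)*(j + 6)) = j^2 + 6*j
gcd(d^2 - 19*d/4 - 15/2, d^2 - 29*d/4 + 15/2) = d - 6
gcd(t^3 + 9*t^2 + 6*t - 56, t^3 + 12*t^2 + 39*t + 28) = t^2 + 11*t + 28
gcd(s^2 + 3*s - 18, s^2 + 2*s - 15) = s - 3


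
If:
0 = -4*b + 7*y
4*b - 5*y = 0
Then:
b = 0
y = 0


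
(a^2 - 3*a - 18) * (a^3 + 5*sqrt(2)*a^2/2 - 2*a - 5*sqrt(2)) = a^5 - 3*a^4 + 5*sqrt(2)*a^4/2 - 20*a^3 - 15*sqrt(2)*a^3/2 - 50*sqrt(2)*a^2 + 6*a^2 + 15*sqrt(2)*a + 36*a + 90*sqrt(2)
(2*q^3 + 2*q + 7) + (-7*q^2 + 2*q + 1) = 2*q^3 - 7*q^2 + 4*q + 8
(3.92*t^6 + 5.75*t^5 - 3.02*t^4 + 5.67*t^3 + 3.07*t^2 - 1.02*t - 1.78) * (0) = 0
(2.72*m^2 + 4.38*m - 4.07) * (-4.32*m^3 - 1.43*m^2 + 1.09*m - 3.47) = -11.7504*m^5 - 22.8112*m^4 + 14.2838*m^3 + 1.1559*m^2 - 19.6349*m + 14.1229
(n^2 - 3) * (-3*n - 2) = -3*n^3 - 2*n^2 + 9*n + 6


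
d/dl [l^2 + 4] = 2*l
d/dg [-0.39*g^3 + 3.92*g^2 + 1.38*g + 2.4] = -1.17*g^2 + 7.84*g + 1.38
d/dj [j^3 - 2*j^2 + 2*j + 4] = 3*j^2 - 4*j + 2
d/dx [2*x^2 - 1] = 4*x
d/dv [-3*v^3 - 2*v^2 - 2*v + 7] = -9*v^2 - 4*v - 2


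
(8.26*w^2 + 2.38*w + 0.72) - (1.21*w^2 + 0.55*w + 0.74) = 7.05*w^2 + 1.83*w - 0.02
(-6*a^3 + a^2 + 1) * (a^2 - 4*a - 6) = -6*a^5 + 25*a^4 + 32*a^3 - 5*a^2 - 4*a - 6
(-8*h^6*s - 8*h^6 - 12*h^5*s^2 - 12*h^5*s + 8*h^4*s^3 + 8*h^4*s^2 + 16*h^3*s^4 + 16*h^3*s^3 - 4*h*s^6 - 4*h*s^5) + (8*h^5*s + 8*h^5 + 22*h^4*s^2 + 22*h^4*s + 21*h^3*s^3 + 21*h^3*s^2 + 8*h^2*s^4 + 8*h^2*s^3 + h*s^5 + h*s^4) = -8*h^6*s - 8*h^6 - 12*h^5*s^2 - 4*h^5*s + 8*h^5 + 8*h^4*s^3 + 30*h^4*s^2 + 22*h^4*s + 16*h^3*s^4 + 37*h^3*s^3 + 21*h^3*s^2 + 8*h^2*s^4 + 8*h^2*s^3 - 4*h*s^6 - 3*h*s^5 + h*s^4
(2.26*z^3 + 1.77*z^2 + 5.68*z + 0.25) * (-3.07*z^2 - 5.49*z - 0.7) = -6.9382*z^5 - 17.8413*z^4 - 28.7369*z^3 - 33.1897*z^2 - 5.3485*z - 0.175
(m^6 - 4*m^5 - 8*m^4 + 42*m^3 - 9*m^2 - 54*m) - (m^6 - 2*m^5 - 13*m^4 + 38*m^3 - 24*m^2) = -2*m^5 + 5*m^4 + 4*m^3 + 15*m^2 - 54*m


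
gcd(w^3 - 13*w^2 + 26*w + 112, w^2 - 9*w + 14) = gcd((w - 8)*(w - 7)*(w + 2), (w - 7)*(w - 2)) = w - 7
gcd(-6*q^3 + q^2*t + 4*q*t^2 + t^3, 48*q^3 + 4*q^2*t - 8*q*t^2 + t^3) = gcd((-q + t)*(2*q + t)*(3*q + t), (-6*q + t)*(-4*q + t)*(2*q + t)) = 2*q + t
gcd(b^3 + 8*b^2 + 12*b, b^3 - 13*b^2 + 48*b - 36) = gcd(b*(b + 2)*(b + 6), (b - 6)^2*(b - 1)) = 1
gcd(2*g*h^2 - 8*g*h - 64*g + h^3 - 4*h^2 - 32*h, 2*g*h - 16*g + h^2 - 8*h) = 2*g*h - 16*g + h^2 - 8*h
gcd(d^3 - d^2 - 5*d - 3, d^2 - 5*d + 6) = d - 3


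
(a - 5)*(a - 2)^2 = a^3 - 9*a^2 + 24*a - 20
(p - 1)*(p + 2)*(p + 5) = p^3 + 6*p^2 + 3*p - 10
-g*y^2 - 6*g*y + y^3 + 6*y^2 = y*(-g + y)*(y + 6)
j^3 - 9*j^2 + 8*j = j*(j - 8)*(j - 1)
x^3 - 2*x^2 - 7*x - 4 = (x - 4)*(x + 1)^2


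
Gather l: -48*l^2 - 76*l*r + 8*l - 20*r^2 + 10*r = -48*l^2 + l*(8 - 76*r) - 20*r^2 + 10*r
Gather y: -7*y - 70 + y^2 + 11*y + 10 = y^2 + 4*y - 60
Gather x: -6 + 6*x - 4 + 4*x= 10*x - 10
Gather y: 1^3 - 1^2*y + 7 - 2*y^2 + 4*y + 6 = -2*y^2 + 3*y + 14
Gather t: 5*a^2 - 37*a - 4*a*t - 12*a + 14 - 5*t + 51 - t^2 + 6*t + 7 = 5*a^2 - 49*a - t^2 + t*(1 - 4*a) + 72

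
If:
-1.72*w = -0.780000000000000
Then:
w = 0.45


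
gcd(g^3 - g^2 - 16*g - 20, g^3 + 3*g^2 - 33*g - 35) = g - 5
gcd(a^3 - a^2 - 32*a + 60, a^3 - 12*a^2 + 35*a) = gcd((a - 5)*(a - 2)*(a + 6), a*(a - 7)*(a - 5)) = a - 5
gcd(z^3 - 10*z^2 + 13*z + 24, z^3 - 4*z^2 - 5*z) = z + 1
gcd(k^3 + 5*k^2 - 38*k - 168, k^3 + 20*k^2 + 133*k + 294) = k + 7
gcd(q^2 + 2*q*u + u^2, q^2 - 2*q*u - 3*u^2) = q + u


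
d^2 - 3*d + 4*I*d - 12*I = (d - 3)*(d + 4*I)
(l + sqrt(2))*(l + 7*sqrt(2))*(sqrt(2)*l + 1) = sqrt(2)*l^3 + 17*l^2 + 22*sqrt(2)*l + 14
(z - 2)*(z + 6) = z^2 + 4*z - 12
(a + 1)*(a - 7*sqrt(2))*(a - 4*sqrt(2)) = a^3 - 11*sqrt(2)*a^2 + a^2 - 11*sqrt(2)*a + 56*a + 56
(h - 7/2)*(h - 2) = h^2 - 11*h/2 + 7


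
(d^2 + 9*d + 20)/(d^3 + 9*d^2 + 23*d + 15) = (d + 4)/(d^2 + 4*d + 3)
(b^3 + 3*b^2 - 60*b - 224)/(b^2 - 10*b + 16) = (b^2 + 11*b + 28)/(b - 2)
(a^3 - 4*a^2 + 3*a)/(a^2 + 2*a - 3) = a*(a - 3)/(a + 3)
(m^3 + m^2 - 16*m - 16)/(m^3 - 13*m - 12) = (m + 4)/(m + 3)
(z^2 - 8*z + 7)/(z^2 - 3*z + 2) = (z - 7)/(z - 2)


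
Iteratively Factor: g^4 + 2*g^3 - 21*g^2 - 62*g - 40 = (g - 5)*(g^3 + 7*g^2 + 14*g + 8) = (g - 5)*(g + 4)*(g^2 + 3*g + 2) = (g - 5)*(g + 1)*(g + 4)*(g + 2)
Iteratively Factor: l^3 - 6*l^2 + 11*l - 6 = (l - 3)*(l^2 - 3*l + 2) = (l - 3)*(l - 2)*(l - 1)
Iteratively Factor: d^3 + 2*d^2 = (d)*(d^2 + 2*d) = d^2*(d + 2)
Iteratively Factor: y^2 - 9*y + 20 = (y - 4)*(y - 5)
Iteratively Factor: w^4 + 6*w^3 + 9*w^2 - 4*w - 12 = (w + 2)*(w^3 + 4*w^2 + w - 6) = (w + 2)*(w + 3)*(w^2 + w - 2) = (w + 2)^2*(w + 3)*(w - 1)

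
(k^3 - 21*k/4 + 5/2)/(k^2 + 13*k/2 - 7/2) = (k^2 + k/2 - 5)/(k + 7)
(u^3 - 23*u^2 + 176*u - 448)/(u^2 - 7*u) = u - 16 + 64/u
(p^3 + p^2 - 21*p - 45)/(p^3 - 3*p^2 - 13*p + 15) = (p + 3)/(p - 1)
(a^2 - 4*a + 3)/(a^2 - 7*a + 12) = (a - 1)/(a - 4)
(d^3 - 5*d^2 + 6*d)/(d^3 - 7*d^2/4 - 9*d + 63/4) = 4*d*(d - 2)/(4*d^2 + 5*d - 21)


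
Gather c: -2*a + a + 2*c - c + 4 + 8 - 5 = -a + c + 7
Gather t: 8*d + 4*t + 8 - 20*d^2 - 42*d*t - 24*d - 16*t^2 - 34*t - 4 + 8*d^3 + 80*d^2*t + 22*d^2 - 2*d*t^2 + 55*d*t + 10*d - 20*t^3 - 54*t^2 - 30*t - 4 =8*d^3 + 2*d^2 - 6*d - 20*t^3 + t^2*(-2*d - 70) + t*(80*d^2 + 13*d - 60)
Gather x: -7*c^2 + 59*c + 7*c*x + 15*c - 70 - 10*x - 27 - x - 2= -7*c^2 + 74*c + x*(7*c - 11) - 99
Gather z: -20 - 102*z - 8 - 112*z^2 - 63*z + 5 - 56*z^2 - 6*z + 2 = -168*z^2 - 171*z - 21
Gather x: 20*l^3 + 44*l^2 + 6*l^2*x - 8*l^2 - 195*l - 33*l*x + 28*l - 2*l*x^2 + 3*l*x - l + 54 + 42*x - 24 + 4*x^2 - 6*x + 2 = 20*l^3 + 36*l^2 - 168*l + x^2*(4 - 2*l) + x*(6*l^2 - 30*l + 36) + 32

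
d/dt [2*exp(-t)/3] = -2*exp(-t)/3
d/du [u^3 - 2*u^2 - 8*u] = 3*u^2 - 4*u - 8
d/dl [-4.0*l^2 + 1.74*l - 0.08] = 1.74 - 8.0*l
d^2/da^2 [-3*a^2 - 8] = -6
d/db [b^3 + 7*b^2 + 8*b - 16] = 3*b^2 + 14*b + 8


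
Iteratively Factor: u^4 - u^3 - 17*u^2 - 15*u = (u - 5)*(u^3 + 4*u^2 + 3*u) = (u - 5)*(u + 1)*(u^2 + 3*u) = (u - 5)*(u + 1)*(u + 3)*(u)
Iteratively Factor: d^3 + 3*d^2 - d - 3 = (d - 1)*(d^2 + 4*d + 3) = (d - 1)*(d + 1)*(d + 3)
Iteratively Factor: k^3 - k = (k - 1)*(k^2 + k) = (k - 1)*(k + 1)*(k)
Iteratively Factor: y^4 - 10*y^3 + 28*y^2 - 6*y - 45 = (y - 5)*(y^3 - 5*y^2 + 3*y + 9) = (y - 5)*(y + 1)*(y^2 - 6*y + 9) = (y - 5)*(y - 3)*(y + 1)*(y - 3)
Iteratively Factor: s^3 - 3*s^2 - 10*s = (s)*(s^2 - 3*s - 10) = s*(s + 2)*(s - 5)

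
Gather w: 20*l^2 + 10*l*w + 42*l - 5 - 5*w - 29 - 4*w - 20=20*l^2 + 42*l + w*(10*l - 9) - 54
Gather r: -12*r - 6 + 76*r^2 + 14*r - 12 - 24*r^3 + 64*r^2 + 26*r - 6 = -24*r^3 + 140*r^2 + 28*r - 24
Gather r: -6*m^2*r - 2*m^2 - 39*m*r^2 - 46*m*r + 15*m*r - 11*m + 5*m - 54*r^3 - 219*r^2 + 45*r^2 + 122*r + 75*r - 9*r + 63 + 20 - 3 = -2*m^2 - 6*m - 54*r^3 + r^2*(-39*m - 174) + r*(-6*m^2 - 31*m + 188) + 80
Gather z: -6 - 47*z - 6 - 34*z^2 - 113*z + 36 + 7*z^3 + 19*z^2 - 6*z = 7*z^3 - 15*z^2 - 166*z + 24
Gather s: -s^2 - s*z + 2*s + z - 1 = -s^2 + s*(2 - z) + z - 1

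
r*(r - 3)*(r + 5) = r^3 + 2*r^2 - 15*r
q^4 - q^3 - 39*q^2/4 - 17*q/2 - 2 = (q - 4)*(q + 1/2)^2*(q + 2)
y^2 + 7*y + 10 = (y + 2)*(y + 5)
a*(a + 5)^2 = a^3 + 10*a^2 + 25*a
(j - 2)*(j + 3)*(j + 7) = j^3 + 8*j^2 + j - 42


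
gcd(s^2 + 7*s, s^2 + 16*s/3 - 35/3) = s + 7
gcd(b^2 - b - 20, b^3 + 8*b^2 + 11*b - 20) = b + 4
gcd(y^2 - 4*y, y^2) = y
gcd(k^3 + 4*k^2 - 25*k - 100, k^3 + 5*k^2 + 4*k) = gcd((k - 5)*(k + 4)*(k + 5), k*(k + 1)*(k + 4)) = k + 4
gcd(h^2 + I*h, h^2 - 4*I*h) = h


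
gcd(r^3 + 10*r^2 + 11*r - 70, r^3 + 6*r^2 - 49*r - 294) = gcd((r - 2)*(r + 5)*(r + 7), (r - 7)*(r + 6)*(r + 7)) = r + 7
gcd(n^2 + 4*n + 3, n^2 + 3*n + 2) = n + 1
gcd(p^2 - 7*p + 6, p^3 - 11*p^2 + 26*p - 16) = p - 1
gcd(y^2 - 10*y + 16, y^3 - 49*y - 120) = y - 8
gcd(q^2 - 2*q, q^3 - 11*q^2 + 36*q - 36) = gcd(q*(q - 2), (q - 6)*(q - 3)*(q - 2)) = q - 2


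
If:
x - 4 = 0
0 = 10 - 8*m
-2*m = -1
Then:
No Solution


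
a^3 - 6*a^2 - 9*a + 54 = (a - 6)*(a - 3)*(a + 3)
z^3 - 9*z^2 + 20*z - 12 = (z - 6)*(z - 2)*(z - 1)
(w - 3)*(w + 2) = w^2 - w - 6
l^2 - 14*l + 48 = (l - 8)*(l - 6)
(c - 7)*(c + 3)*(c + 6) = c^3 + 2*c^2 - 45*c - 126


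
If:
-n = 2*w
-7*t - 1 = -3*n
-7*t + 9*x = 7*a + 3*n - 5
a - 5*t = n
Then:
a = 99*x/98 + 51/98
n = 9*x/28 + 11/28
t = 27*x/196 + 5/196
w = -9*x/56 - 11/56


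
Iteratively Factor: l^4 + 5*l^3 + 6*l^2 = (l + 3)*(l^3 + 2*l^2) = (l + 2)*(l + 3)*(l^2) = l*(l + 2)*(l + 3)*(l)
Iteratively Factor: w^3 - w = (w - 1)*(w^2 + w) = w*(w - 1)*(w + 1)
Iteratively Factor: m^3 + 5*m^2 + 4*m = (m + 1)*(m^2 + 4*m) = m*(m + 1)*(m + 4)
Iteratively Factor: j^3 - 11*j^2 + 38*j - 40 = (j - 5)*(j^2 - 6*j + 8) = (j - 5)*(j - 4)*(j - 2)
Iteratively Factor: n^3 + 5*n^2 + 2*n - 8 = (n + 4)*(n^2 + n - 2) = (n + 2)*(n + 4)*(n - 1)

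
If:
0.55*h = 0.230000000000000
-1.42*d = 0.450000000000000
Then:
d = -0.32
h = 0.42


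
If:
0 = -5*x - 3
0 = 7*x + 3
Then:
No Solution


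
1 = 1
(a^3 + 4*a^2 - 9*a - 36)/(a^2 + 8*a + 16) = (a^2 - 9)/(a + 4)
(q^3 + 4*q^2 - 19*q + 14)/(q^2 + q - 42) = (q^2 - 3*q + 2)/(q - 6)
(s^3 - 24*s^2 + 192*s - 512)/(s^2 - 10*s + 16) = (s^2 - 16*s + 64)/(s - 2)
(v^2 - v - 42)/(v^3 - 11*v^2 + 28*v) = (v + 6)/(v*(v - 4))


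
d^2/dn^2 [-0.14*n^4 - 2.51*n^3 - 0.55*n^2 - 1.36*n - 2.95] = -1.68*n^2 - 15.06*n - 1.1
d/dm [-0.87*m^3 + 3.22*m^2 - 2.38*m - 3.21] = -2.61*m^2 + 6.44*m - 2.38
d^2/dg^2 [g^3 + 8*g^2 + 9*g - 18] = 6*g + 16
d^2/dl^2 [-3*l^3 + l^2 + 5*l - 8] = 2 - 18*l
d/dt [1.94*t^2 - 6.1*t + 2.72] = 3.88*t - 6.1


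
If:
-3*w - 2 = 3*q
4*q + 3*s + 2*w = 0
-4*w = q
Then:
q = -8/9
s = 28/27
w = 2/9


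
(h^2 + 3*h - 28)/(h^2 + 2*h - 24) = (h + 7)/(h + 6)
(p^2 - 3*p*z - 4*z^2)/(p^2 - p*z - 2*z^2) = (-p + 4*z)/(-p + 2*z)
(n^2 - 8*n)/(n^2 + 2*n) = (n - 8)/(n + 2)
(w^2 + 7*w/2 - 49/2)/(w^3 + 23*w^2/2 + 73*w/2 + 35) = (2*w - 7)/(2*w^2 + 9*w + 10)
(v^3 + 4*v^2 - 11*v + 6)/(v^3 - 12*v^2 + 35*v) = (v^3 + 4*v^2 - 11*v + 6)/(v*(v^2 - 12*v + 35))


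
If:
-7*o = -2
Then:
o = 2/7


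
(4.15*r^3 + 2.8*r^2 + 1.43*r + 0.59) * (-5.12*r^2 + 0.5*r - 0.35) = -21.248*r^5 - 12.261*r^4 - 7.3741*r^3 - 3.2858*r^2 - 0.2055*r - 0.2065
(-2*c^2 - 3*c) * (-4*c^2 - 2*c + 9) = 8*c^4 + 16*c^3 - 12*c^2 - 27*c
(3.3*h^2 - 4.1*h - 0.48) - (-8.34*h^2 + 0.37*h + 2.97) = 11.64*h^2 - 4.47*h - 3.45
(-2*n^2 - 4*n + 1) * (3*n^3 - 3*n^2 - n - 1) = -6*n^5 - 6*n^4 + 17*n^3 + 3*n^2 + 3*n - 1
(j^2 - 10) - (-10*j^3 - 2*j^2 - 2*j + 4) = 10*j^3 + 3*j^2 + 2*j - 14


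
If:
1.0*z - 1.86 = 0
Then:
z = 1.86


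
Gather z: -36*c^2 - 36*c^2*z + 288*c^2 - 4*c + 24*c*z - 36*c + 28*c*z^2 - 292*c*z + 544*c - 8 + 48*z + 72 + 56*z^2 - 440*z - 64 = 252*c^2 + 504*c + z^2*(28*c + 56) + z*(-36*c^2 - 268*c - 392)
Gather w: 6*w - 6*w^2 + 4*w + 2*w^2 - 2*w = -4*w^2 + 8*w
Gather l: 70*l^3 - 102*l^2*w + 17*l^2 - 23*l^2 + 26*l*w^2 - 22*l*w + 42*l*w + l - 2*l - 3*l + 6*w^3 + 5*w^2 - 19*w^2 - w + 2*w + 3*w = 70*l^3 + l^2*(-102*w - 6) + l*(26*w^2 + 20*w - 4) + 6*w^3 - 14*w^2 + 4*w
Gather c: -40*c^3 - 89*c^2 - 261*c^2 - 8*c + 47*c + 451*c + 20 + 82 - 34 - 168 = -40*c^3 - 350*c^2 + 490*c - 100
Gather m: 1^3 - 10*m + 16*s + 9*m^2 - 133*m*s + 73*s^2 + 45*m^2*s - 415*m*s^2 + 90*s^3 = m^2*(45*s + 9) + m*(-415*s^2 - 133*s - 10) + 90*s^3 + 73*s^2 + 16*s + 1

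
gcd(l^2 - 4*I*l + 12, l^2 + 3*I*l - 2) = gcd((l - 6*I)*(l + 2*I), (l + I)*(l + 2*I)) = l + 2*I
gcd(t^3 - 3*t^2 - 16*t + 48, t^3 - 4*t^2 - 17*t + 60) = t^2 + t - 12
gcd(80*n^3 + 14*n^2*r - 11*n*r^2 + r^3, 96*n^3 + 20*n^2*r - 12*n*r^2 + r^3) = -16*n^2 - 6*n*r + r^2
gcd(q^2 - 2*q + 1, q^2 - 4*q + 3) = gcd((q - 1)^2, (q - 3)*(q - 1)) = q - 1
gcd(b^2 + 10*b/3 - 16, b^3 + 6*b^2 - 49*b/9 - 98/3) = b + 6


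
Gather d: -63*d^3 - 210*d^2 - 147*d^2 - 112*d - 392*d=-63*d^3 - 357*d^2 - 504*d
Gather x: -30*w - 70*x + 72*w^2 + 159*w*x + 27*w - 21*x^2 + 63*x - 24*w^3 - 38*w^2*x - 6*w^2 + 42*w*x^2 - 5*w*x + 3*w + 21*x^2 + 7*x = -24*w^3 + 66*w^2 + 42*w*x^2 + x*(-38*w^2 + 154*w)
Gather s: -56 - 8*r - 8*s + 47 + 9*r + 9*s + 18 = r + s + 9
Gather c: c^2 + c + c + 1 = c^2 + 2*c + 1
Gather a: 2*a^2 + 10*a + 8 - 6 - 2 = 2*a^2 + 10*a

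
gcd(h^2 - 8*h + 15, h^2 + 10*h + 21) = 1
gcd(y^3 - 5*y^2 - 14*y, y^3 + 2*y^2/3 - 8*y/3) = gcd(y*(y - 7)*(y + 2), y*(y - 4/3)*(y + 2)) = y^2 + 2*y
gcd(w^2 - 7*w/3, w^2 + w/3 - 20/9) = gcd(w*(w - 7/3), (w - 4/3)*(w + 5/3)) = 1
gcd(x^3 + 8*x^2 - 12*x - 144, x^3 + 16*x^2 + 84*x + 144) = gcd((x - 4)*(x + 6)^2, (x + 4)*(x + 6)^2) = x^2 + 12*x + 36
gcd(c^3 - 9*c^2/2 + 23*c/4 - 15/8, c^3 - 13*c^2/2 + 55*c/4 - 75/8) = c^2 - 4*c + 15/4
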